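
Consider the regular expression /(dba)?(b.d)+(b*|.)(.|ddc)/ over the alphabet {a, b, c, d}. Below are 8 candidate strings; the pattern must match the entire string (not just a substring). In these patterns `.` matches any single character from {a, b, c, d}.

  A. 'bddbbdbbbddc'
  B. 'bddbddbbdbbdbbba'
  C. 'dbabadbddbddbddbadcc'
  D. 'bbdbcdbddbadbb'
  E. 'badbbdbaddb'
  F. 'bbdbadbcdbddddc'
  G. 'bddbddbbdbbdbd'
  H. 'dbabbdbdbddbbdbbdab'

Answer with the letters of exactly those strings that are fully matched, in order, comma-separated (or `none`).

A, B, C, D, E, F, G

A → match
B → match
C → match
D → match
E → match
F → match
G → match
H → no match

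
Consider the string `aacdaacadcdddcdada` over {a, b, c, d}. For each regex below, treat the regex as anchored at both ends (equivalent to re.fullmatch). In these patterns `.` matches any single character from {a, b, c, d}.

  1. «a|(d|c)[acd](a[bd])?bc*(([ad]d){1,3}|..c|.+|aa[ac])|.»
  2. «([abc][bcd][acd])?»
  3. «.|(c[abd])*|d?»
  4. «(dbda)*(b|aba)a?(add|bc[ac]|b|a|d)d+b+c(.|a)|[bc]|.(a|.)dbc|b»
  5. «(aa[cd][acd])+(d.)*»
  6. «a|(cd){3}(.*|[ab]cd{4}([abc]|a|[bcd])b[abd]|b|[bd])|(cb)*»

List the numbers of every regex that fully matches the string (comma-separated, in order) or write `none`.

5

1 → no match
2 → no match
3 → no match
4 → no match
5 → match
6 → no match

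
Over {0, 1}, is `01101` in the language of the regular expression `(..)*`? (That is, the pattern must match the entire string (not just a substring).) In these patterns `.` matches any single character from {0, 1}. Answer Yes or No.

No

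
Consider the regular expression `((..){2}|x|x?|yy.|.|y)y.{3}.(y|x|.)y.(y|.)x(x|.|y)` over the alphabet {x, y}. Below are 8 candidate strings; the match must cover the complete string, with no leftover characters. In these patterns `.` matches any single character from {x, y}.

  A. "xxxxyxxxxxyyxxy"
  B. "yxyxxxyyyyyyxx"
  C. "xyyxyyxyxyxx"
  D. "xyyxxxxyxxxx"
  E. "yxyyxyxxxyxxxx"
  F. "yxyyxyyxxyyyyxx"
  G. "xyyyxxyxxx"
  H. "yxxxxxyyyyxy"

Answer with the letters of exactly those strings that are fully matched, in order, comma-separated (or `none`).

A → match
B → no match
C → match
D → match
E → no match
F → no match
G → no match
H → no match

A, C, D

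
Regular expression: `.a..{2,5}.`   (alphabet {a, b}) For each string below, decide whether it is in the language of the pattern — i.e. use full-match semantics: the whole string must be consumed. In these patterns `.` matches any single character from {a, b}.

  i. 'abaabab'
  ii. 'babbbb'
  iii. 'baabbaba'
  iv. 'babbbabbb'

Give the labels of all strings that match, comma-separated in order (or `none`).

ii, iii, iv

i. 'abaabab' → no match
ii. 'babbbb' → match
iii. 'baabbaba' → match
iv. 'babbbabbb' → match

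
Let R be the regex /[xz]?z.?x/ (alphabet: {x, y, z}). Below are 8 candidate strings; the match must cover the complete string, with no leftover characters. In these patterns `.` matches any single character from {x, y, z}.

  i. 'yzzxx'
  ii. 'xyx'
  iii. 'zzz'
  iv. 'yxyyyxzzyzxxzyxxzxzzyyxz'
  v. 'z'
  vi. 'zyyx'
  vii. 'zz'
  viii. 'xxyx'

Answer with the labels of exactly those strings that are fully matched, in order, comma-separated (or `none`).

i → no match
ii → no match
iii → no match — must end with 'x'
iv → no match — must end with 'x'
v → no match — must end with 'x'
vi → no match
vii → no match — must end with 'x'
viii → no match

none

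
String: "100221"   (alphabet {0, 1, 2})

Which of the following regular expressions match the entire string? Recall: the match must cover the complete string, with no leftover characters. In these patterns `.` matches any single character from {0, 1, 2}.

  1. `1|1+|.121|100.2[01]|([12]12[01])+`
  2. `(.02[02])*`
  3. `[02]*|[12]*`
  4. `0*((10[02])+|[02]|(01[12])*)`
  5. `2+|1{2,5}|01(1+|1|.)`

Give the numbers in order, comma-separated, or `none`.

1

1 → match
2 → no match
3 → no match
4 → no match
5 → no match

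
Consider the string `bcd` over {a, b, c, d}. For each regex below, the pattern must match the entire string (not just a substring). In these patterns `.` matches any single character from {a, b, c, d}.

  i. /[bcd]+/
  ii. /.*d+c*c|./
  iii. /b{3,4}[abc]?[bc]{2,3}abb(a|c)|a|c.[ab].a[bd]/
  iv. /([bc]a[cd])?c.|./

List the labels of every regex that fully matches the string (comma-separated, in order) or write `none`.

i

i → match
ii → no match
iii → no match
iv → no match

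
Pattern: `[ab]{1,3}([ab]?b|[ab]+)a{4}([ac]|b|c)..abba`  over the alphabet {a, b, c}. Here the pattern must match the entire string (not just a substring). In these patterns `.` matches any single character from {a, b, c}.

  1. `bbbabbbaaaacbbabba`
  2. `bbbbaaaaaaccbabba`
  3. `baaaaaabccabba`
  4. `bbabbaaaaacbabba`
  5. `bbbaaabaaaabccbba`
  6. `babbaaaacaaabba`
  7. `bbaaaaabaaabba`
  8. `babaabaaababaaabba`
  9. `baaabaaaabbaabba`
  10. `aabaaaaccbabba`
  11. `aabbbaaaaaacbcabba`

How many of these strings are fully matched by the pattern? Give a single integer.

9

1 → match
2 → match
3 → match
4 → match
5 → no match — must end with `abba`
6 → match
7 → match
8 → no match
9 → match
10 → match
11 → match
Total matched: 9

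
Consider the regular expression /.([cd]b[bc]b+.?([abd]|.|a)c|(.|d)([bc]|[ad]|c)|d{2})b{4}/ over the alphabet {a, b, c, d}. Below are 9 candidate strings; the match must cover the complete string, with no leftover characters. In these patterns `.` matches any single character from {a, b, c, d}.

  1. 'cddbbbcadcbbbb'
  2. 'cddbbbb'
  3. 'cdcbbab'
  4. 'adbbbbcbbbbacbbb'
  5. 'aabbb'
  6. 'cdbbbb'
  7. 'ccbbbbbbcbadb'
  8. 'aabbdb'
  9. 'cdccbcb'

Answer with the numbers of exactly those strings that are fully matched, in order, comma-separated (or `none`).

1 → no match
2 → match
3 → no match
4 → no match
5 → no match
6 → no match
7 → no match
8 → no match
9 → no match

2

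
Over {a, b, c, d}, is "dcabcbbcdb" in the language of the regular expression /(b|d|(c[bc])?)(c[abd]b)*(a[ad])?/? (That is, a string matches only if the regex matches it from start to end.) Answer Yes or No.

Yes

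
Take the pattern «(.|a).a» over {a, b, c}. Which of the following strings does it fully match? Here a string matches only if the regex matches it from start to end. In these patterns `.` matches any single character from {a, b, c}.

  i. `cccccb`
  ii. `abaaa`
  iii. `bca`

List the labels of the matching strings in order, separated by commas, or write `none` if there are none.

i → no match — must end with `a`
ii → no match
iii → match

iii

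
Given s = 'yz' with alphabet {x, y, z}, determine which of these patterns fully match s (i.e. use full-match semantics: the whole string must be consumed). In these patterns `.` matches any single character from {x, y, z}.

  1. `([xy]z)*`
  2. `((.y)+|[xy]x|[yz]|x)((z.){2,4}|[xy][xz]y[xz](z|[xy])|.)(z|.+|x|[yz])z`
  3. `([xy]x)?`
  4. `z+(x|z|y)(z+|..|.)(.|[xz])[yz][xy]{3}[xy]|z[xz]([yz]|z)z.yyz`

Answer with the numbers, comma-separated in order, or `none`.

1

1 → match
2 → no match
3 → no match
4 → no match — must start with 'z'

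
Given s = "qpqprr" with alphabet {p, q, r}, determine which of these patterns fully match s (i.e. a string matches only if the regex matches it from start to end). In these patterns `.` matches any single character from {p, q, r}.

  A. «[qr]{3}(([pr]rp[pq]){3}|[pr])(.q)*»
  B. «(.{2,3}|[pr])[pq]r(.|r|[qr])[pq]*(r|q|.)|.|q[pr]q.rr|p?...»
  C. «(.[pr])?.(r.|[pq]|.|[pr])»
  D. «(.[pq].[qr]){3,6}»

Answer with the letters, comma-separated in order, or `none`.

B

A → no match
B → match
C → no match
D → no match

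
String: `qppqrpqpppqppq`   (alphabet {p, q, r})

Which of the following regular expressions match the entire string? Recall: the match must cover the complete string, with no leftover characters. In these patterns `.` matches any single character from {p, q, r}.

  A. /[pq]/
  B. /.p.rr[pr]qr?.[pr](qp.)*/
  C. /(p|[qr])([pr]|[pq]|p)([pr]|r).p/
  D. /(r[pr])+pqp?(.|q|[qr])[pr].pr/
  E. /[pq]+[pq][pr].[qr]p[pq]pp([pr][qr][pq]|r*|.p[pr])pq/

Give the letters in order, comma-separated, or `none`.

A → no match
B → no match
C → no match — must end with `p`
D → no match — must start with `r`
E → match

E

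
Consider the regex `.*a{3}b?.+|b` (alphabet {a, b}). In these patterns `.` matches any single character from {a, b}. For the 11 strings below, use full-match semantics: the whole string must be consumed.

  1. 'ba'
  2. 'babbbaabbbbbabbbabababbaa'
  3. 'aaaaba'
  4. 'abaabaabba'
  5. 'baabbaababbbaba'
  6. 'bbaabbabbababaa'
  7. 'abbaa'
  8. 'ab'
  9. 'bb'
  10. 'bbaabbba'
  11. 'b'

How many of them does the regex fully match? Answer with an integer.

2

1. 'ba' → no match
2 → no match
3. 'aaaaba' → match
4. 'abaabaabba' → no match
5 → no match
6 → no match
7. 'abbaa' → no match
8. 'ab' → no match
9. 'bb' → no match
10. 'bbaabbba' → no match
11. 'b' → match
Total matched: 2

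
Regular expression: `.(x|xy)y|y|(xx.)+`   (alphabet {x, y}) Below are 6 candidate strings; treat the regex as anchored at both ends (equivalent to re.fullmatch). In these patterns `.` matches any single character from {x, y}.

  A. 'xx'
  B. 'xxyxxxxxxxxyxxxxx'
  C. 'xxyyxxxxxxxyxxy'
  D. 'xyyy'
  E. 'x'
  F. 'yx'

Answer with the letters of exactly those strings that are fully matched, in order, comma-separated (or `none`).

none

A → no match
B → no match
C → no match
D → no match
E → no match
F → no match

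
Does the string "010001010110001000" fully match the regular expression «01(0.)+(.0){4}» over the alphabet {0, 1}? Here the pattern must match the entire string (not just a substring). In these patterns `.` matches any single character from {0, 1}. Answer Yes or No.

Yes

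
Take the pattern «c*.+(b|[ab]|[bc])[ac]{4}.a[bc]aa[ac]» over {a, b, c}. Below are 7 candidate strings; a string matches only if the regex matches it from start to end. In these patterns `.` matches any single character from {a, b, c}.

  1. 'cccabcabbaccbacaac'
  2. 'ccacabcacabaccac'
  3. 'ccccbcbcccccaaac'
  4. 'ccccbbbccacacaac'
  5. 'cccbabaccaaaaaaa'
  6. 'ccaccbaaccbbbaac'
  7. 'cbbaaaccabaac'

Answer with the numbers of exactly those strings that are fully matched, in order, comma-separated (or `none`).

7

1 → no match
2 → no match
3 → no match
4 → no match
5 → no match
6 → no match
7 → match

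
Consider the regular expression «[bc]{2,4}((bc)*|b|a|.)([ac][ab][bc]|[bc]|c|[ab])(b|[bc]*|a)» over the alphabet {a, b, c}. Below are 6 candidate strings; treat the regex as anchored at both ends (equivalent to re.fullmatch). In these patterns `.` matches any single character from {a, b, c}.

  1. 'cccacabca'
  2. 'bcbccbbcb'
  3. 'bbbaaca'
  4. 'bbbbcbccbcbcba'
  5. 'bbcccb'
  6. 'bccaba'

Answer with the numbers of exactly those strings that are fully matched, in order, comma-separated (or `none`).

1 → no match
2 → match
3 → match
4 → no match
5 → match
6 → match

2, 3, 5, 6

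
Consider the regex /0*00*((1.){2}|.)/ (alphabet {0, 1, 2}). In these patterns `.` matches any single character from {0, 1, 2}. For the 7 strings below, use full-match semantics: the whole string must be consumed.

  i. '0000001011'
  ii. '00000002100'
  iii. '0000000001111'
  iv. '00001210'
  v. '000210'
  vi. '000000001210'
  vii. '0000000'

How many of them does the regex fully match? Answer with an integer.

i → match
ii → no match
iii → match
iv → match
v → no match
vi → match
vii → match
Total matched: 5

5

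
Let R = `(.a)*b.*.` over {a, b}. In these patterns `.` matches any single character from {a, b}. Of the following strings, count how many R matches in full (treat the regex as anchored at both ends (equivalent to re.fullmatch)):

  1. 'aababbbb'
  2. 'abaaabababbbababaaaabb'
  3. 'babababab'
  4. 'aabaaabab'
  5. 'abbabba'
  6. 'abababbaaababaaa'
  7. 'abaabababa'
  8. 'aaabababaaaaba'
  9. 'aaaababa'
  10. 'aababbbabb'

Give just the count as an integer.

1 → match
2 → no match
3 → match
4 → match
5 → no match
6 → no match
7 → no match
8 → no match
9 → match
10 → match
Total matched: 5

5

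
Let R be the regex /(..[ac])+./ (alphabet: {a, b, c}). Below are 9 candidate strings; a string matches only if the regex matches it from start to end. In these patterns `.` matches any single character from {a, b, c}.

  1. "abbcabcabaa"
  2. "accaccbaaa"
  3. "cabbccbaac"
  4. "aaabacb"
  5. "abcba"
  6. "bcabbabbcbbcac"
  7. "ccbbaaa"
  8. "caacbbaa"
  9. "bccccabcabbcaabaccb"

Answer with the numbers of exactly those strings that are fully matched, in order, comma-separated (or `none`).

1 → no match
2 → match
3 → no match
4 → match
5 → no match
6 → no match
7 → no match
8 → no match
9 → no match

2, 4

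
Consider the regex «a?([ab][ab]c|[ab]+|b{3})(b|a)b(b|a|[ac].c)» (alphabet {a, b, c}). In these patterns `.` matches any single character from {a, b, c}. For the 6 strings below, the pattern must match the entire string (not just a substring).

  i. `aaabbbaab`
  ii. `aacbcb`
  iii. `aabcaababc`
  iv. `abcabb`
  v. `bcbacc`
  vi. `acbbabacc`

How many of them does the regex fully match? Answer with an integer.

i. `aaabbbaab` → no match
ii. `aacbcb` → no match
iii. `aabcaababc` → no match
iv. `abcabb` → match
v. `bcbacc` → no match
vi. `acbbabacc` → no match
Total matched: 1

1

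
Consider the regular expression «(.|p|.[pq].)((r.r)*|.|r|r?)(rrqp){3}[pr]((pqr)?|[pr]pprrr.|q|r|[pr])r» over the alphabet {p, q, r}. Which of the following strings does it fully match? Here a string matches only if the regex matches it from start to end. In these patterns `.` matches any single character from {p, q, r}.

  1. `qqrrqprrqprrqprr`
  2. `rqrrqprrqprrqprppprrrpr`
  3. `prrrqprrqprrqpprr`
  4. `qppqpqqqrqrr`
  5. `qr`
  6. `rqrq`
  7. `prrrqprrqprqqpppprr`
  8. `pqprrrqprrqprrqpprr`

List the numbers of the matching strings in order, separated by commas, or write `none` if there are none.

1 → match
2 → match
3 → match
4 → no match
5 → no match
6 → no match — must end with `r`
7 → no match
8 → match

1, 2, 3, 8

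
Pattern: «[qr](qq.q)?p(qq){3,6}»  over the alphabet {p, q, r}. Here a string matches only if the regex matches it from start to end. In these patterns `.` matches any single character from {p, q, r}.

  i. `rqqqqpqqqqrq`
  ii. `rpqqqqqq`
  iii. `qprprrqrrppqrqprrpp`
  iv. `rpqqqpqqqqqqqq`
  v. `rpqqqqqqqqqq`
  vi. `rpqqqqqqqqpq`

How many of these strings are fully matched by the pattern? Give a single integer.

2

i → no match — must end with `qq`
ii → match
iii → no match — must end with `qq`
iv → no match
v → match
vi → no match — must end with `qq`
Total matched: 2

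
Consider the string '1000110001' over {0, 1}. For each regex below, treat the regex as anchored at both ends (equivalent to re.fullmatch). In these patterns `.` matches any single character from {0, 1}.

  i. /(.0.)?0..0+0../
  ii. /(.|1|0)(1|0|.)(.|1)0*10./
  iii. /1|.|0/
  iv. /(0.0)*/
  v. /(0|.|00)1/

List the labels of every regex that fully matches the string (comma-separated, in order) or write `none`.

i

i → match
ii → no match
iii → no match
iv → no match
v → no match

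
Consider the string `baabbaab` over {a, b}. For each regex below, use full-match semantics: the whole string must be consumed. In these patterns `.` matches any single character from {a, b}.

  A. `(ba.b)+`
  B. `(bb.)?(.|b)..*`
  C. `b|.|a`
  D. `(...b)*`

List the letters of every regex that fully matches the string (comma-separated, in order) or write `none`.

A, B, D

A → match
B → match
C → no match
D → match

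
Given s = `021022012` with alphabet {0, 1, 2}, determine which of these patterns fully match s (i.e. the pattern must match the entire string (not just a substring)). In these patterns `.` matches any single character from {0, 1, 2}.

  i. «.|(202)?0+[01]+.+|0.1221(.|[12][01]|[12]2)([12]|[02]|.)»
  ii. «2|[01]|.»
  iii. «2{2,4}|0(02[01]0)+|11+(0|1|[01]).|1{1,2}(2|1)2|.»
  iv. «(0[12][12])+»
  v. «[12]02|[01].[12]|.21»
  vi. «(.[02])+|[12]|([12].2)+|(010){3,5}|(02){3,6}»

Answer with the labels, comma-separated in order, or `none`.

iv

i → no match
ii → no match
iii → no match
iv → match
v → no match
vi → no match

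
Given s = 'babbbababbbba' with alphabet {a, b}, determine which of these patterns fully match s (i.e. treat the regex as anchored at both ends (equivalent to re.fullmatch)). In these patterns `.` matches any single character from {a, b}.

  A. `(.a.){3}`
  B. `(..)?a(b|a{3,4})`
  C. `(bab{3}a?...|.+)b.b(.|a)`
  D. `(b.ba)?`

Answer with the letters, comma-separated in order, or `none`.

A → no match
B → no match
C → match
D → no match

C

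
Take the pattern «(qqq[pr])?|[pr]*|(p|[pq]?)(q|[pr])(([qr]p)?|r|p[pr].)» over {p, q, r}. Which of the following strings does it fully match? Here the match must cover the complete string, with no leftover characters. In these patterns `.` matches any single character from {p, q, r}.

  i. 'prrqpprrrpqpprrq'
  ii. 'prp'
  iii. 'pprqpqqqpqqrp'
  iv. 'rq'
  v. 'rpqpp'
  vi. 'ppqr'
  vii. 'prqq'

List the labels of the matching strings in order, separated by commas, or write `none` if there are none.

ii

i → no match
ii → match
iii → no match
iv → no match
v → no match
vi → no match
vii → no match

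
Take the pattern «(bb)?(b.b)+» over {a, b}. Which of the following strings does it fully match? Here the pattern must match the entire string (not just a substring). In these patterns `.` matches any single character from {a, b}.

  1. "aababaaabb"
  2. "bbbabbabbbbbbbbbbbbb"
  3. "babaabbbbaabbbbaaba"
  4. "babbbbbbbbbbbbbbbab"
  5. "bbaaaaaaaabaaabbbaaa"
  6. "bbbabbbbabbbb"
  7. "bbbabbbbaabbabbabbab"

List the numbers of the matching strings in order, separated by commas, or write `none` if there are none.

2

1 → no match
2 → match
3 → no match — must end with "b"
4 → no match
5 → no match — must end with "b"
6 → no match
7 → no match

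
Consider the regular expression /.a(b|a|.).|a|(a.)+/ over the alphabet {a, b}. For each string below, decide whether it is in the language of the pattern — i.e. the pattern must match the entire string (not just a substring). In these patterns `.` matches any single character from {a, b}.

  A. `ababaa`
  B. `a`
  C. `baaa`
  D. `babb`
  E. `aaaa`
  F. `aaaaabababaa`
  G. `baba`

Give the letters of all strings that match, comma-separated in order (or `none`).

A, B, C, D, E, F, G

A → match
B → match
C → match
D → match
E → match
F → match
G → match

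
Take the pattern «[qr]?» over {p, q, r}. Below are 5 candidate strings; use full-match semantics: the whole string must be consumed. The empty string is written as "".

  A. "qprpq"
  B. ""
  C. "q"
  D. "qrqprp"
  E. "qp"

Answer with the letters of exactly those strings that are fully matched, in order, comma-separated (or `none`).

B, C

A. "qprpq" → no match
B. "" → match
C. "q" → match
D. "qrqprp" → no match
E. "qp" → no match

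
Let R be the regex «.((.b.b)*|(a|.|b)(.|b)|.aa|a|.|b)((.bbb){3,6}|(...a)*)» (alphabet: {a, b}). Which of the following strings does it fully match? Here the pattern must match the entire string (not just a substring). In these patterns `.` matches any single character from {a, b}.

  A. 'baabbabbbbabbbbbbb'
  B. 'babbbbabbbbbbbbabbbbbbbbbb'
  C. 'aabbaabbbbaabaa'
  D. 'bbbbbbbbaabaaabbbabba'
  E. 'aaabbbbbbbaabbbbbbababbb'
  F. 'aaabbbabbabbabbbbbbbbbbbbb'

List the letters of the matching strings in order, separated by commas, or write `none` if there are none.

none

A → no match
B → no match
C → no match
D → no match
E → no match
F → no match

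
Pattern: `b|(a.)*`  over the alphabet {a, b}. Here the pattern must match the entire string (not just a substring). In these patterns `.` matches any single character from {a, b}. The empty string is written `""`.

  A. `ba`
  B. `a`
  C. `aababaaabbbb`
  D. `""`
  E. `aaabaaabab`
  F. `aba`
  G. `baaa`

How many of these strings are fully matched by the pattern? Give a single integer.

2

A → no match
B → no match
C → no match
D → match
E → match
F → no match
G → no match
Total matched: 2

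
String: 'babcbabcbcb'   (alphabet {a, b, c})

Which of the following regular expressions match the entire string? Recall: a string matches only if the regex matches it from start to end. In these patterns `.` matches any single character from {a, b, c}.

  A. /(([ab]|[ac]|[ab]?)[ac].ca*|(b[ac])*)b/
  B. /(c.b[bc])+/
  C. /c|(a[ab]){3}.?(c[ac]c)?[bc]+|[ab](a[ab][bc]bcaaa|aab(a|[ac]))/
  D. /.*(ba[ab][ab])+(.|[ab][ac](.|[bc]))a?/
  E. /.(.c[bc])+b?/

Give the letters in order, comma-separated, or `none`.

A

A → match
B → no match — must start with 'c'
C → no match
D → no match
E → no match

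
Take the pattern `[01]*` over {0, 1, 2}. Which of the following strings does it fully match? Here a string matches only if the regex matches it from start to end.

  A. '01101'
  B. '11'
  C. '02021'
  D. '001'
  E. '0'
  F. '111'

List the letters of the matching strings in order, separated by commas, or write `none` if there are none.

A → match
B → match
C → no match
D → match
E → match
F → match

A, B, D, E, F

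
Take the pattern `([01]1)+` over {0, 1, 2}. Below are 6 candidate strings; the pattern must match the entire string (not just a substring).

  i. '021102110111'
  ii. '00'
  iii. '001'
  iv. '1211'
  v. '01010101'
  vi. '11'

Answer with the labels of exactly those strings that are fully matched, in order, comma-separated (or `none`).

v, vi

i. '021102110111' → no match
ii. '00' → no match — must end with '1'
iii. '001' → no match
iv. '1211' → no match
v. '01010101' → match
vi. '11' → match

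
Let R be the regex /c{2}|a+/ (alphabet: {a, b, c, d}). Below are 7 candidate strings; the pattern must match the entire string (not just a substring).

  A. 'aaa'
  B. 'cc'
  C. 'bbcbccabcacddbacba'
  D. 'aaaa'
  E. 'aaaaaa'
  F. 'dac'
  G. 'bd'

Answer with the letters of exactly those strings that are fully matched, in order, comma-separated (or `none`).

A, B, D, E

A → match
B → match
C → no match
D → match
E → match
F → no match
G → no match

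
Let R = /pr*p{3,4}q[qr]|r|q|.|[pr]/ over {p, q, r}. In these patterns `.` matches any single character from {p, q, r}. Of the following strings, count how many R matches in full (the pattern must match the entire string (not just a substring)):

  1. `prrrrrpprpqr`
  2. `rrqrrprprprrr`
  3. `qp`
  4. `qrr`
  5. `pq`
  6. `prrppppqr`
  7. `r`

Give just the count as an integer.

1. `prrrrrpprpqr` → no match
2 → no match
3. `qp` → no match
4. `qrr` → no match
5. `pq` → no match
6. `prrppppqr` → match
7. `r` → match
Total matched: 2

2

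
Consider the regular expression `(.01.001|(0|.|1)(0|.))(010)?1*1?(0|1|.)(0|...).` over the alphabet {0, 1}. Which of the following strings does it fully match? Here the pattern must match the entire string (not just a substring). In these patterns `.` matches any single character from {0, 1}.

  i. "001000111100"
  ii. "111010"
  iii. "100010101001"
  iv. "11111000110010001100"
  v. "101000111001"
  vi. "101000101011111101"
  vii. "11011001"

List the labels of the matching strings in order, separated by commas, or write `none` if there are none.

i, v, vi

i. "001000111100" → match
ii. "111010" → no match
iii. "100010101001" → no match
iv → no match
v. "101000111001" → match
vi → match
vii. "11011001" → no match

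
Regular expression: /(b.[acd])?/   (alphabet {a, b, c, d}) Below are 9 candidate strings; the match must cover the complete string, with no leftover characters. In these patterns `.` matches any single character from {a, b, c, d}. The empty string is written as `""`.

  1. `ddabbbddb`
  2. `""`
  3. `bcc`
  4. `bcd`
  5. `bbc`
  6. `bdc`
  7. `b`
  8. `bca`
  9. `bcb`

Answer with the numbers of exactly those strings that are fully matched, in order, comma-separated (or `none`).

1 → no match
2 → match
3 → match
4 → match
5 → match
6 → match
7 → no match
8 → match
9 → no match

2, 3, 4, 5, 6, 8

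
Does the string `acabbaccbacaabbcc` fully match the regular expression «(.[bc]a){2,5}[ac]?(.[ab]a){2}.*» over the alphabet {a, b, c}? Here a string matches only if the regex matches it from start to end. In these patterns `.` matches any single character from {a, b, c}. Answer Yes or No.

Yes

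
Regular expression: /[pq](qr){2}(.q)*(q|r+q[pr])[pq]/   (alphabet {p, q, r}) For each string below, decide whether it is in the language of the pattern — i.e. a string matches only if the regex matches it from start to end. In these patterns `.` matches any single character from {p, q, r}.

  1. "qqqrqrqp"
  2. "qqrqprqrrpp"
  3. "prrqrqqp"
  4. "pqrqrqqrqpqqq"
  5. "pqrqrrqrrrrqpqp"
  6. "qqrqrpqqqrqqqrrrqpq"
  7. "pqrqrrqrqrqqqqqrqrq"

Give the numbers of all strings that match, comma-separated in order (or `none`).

1 → no match
2 → no match
3 → no match
4 → match
5 → no match
6 → match
7 → match

4, 6, 7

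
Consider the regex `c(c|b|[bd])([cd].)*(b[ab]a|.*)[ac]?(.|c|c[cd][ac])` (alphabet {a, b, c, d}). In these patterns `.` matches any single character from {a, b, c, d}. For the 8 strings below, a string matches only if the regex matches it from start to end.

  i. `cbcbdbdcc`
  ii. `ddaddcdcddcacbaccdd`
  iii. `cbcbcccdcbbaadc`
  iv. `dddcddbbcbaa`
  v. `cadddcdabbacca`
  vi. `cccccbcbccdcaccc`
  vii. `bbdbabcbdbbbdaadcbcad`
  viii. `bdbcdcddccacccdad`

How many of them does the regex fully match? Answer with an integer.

3

i → match
ii → no match — must start with `c`
iii → match
iv → no match — must start with `c`
v → no match
vi → match
vii → no match — must start with `c`
viii → no match — must start with `c`
Total matched: 3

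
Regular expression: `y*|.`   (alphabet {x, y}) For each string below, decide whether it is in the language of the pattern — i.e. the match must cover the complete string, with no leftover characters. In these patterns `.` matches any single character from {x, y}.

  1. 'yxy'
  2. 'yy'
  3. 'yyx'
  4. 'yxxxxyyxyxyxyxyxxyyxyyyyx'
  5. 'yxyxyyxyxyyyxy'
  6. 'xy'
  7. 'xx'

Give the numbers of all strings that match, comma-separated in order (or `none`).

2

1 → no match
2 → match
3 → no match
4 → no match
5 → no match
6 → no match
7 → no match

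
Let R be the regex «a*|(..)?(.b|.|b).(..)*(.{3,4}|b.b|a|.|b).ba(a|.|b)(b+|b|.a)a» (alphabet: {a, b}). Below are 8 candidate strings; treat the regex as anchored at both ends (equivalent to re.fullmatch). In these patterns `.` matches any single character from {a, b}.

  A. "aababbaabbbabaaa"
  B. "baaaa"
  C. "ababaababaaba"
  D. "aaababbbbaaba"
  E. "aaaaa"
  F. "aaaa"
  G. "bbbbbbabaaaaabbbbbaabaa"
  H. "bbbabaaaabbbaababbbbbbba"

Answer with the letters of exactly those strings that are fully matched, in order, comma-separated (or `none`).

A, C, D, E, F, G, H

A → match
B → no match
C → match
D → match
E → match
F → match
G → match
H → match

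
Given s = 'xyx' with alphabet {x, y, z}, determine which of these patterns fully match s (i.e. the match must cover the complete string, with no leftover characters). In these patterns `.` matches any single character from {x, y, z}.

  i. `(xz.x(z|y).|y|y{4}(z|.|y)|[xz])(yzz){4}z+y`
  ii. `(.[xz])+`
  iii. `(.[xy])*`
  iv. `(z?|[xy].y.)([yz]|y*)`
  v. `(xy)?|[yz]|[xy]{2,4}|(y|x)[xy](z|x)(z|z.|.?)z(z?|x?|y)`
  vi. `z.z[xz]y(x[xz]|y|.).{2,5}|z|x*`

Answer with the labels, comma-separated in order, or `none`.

i → no match — must end with 'zy'
ii → no match
iii → no match
iv → no match
v → match
vi → no match

v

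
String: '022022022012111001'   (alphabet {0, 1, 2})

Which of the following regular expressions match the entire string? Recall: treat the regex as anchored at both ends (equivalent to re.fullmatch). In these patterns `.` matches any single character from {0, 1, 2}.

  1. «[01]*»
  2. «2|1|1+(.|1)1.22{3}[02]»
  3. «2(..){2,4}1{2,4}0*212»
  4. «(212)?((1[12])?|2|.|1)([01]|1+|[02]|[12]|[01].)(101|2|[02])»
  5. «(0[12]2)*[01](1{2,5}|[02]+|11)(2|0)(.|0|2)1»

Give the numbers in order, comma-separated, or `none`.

1 → no match
2 → no match
3 → no match — must start with '2'
4 → no match
5 → match

5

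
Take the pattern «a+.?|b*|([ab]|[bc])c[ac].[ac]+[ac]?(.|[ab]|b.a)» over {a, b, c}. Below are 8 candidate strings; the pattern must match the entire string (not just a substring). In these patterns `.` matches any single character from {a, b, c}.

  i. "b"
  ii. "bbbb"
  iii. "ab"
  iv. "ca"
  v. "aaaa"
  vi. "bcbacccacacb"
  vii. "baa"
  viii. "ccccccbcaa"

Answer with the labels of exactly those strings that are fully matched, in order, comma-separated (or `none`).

i, ii, iii, v

i → match
ii → match
iii → match
iv → no match
v → match
vi → no match
vii → no match
viii → no match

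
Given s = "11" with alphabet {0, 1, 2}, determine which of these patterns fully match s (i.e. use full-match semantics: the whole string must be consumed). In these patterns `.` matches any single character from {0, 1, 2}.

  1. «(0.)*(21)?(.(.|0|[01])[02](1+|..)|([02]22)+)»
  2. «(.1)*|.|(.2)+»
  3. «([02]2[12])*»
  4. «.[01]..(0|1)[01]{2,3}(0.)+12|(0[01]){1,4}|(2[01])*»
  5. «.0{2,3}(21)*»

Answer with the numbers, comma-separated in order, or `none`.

1 → no match
2 → match
3 → no match
4 → no match
5 → no match

2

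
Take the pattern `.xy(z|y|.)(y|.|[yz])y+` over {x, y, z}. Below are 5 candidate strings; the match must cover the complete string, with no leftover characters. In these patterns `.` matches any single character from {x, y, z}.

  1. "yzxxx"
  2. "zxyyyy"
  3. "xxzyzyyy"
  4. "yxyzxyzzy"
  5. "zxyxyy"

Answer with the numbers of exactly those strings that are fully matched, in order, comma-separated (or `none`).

1. "yzxxx" → no match — must end with "y"
2. "zxyyyy" → match
3. "xxzyzyyy" → no match
4. "yxyzxyzzy" → no match
5. "zxyxyy" → match

2, 5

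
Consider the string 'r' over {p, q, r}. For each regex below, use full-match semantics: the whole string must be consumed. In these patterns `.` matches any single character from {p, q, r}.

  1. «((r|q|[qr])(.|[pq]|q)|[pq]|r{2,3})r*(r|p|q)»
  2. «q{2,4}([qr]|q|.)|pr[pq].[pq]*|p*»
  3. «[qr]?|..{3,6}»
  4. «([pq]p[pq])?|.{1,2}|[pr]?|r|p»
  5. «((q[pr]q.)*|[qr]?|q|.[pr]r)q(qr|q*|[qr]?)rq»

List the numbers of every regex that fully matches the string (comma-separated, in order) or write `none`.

1 → no match
2 → no match
3 → match
4 → match
5 → no match — must end with 'rq'

3, 4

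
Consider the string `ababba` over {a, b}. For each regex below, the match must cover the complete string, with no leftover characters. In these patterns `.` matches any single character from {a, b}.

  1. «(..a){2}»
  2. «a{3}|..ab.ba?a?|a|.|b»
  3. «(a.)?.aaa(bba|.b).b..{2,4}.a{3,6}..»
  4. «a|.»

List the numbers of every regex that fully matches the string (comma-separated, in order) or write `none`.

1 → match
2 → no match
3 → no match
4 → no match

1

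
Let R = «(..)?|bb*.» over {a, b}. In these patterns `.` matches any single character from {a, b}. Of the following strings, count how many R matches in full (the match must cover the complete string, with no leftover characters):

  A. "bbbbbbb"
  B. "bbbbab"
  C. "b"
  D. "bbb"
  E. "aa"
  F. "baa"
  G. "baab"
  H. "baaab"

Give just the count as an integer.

3

A. "bbbbbbb" → match
B. "bbbbab" → no match
C. "b" → no match
D. "bbb" → match
E. "aa" → match
F. "baa" → no match
G. "baab" → no match
H. "baaab" → no match
Total matched: 3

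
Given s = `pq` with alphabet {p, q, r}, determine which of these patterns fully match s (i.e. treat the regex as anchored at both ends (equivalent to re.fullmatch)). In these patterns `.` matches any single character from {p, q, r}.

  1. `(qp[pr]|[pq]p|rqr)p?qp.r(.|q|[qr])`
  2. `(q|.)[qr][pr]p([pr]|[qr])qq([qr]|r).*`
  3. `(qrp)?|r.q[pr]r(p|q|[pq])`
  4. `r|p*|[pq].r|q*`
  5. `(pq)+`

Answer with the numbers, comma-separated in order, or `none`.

5

1 → no match
2 → no match
3 → no match
4 → no match
5 → match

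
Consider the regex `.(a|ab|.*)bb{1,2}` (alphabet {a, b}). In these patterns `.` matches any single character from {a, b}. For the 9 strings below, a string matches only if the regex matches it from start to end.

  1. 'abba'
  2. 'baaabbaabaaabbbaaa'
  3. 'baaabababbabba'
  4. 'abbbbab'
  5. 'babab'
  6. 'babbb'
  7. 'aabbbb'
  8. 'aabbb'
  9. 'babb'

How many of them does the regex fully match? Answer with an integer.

4

1 → no match — must end with 'b'
2 → no match — must end with 'b'
3 → no match — must end with 'b'
4 → no match
5 → no match
6 → match
7 → match
8 → match
9 → match
Total matched: 4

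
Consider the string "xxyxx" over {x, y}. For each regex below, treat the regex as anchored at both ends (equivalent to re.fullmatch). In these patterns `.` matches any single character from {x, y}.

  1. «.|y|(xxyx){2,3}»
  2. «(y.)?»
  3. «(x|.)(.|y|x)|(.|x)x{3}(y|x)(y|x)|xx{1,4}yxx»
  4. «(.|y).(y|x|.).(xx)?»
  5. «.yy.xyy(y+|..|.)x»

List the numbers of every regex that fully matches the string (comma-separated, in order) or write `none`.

1 → no match
2 → no match
3 → match
4 → no match
5 → no match

3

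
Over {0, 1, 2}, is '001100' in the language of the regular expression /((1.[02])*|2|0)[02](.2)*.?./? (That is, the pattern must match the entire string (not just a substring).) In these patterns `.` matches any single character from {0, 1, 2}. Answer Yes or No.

No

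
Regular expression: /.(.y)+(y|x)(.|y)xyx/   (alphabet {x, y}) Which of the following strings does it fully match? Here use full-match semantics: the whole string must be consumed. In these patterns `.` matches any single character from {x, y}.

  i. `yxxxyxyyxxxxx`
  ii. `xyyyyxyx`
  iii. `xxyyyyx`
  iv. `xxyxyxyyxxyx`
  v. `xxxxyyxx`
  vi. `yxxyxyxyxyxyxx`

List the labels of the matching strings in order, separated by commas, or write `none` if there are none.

i → no match — must end with `xyx`
ii. `xyyyyxyx` → match
iii. `xxyyyyx` → no match — must end with `xyx`
iv. `xxyxyxyyxxyx` → match
v. `xxxxyyxx` → no match — must end with `xyx`
vi → no match — must end with `xyx`

ii, iv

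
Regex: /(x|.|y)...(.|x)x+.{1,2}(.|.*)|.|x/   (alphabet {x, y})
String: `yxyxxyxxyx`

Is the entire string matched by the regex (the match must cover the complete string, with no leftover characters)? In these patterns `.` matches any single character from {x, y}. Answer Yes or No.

No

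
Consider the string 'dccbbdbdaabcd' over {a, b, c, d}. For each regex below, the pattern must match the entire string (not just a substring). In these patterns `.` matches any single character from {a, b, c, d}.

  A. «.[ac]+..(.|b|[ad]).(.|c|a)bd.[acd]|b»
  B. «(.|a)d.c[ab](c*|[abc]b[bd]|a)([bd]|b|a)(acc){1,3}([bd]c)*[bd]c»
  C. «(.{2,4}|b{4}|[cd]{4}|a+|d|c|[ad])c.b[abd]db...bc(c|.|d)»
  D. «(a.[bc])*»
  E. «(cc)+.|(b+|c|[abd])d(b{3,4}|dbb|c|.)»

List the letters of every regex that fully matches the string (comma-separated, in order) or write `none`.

C

A → no match
B → no match — must end with 'c'
C → match
D → no match
E → no match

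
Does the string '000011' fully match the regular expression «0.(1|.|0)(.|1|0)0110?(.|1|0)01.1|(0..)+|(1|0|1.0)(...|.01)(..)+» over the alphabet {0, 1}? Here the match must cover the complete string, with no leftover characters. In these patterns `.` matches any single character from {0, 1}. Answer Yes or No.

Yes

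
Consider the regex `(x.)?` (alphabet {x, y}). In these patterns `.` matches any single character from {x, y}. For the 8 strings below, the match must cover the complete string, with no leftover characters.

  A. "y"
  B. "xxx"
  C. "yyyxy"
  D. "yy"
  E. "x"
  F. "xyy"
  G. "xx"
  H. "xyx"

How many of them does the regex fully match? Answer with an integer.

A → no match
B → no match
C → no match
D → no match
E → no match
F → no match
G → match
H → no match
Total matched: 1

1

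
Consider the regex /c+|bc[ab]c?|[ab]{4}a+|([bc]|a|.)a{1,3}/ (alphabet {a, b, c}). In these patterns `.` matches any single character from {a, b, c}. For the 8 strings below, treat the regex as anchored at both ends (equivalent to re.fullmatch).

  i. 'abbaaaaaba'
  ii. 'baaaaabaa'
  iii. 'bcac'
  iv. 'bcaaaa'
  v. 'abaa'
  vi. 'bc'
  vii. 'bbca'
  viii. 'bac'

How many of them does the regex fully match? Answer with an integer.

1

i. 'abbaaaaaba' → no match
ii. 'baaaaabaa' → no match
iii. 'bcac' → match
iv. 'bcaaaa' → no match
v. 'abaa' → no match
vi. 'bc' → no match
vii. 'bbca' → no match
viii. 'bac' → no match
Total matched: 1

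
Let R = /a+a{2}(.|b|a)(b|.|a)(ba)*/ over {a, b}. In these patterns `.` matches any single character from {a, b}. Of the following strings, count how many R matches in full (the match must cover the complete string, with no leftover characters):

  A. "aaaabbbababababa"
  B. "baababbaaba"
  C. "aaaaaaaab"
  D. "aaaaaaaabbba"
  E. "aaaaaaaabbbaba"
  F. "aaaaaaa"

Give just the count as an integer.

5

A → match
B → no match — must start with "a"
C → match
D → match
E → match
F → match
Total matched: 5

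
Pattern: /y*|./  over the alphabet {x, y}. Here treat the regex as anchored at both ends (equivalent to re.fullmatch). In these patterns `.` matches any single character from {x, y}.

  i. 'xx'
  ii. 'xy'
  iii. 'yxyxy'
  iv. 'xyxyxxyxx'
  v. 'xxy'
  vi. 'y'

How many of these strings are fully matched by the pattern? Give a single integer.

1

i. 'xx' → no match
ii. 'xy' → no match
iii. 'yxyxy' → no match
iv. 'xyxyxxyxx' → no match
v. 'xxy' → no match
vi. 'y' → match
Total matched: 1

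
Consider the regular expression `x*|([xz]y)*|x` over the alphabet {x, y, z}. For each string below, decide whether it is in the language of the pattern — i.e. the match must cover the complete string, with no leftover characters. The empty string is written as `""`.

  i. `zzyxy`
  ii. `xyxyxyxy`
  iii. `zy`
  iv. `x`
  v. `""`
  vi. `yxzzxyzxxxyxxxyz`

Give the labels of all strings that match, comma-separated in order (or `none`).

i → no match
ii → match
iii → match
iv → match
v → match
vi → no match

ii, iii, iv, v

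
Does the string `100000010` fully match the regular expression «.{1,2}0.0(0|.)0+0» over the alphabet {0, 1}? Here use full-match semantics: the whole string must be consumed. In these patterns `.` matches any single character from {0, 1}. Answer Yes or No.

No

Every match must end with `00`, but `100000010` does not.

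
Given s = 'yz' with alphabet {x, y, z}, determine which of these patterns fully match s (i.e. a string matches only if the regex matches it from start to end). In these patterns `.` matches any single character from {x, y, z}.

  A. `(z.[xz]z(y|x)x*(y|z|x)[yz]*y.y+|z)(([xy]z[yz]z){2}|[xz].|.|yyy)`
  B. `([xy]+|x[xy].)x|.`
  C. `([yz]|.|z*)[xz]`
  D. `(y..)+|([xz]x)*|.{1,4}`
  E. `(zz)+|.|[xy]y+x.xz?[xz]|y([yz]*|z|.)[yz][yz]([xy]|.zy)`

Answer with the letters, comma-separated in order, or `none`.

A → no match — must start with 'z'
B → no match
C → match
D → match
E → no match

C, D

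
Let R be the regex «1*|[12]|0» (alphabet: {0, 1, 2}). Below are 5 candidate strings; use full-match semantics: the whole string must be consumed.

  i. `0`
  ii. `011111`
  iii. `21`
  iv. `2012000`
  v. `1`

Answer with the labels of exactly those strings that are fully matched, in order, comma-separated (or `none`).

i, v

i. `0` → match
ii. `011111` → no match
iii. `21` → no match
iv. `2012000` → no match
v. `1` → match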